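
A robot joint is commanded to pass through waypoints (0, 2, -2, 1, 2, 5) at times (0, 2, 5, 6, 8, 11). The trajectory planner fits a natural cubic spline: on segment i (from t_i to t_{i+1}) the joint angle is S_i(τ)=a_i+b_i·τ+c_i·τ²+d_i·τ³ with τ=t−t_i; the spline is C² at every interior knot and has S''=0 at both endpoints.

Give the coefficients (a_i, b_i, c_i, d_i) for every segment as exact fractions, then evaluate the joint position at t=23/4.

  seg 0: a=0 b=1883/969 c=0 d=-457/1938
  seg 1: a=2 b=-859/969 c=-457/323 d=3680/8721
  seg 2: a=-2 b=115/57 c=2309/969 d=-1357/969
  seg 3: a=1 b=834/323 c=-1762/969 d=3013/7752
  seg 4: a=2 b=-53/1938 c=1991/3876 d=-1991/34884
S(23/4) = 5431/20672

Δ: Δ0=1, Δ1=-4/3, Δ2=3, Δ3=1/2, Δ4=1
row 1: diag=10, rhs=-14; c'=3/10, d'=-7/5
row 2: denom=8−3·3/10=71/10; d'=(26−3·-7/5)/(71/10)=302/71
row 3: denom=6−1·10/71=416/71; d'=(-15−1·302/71)/(416/71)=-1367/416
row 4: denom=10−2·71/208=969/104; d'=(3−2·-1367/416)/(969/104)=1991/1938
back: M4=1991/1938
back: M3=-1367/416−71/208·1991/1938=-3524/969
back: M2=302/71−10/71·-3524/969=4618/969
back: M1=-7/5−3/10·4618/969=-914/323
M: M0=0, M1=-914/323, M2=4618/969, M3=-3524/969, M4=1991/1938, M5=0
seg 0: a=0, c=M0/2=0, d=(M1−M0)/(6·2)=-457/1938, b=Δ0−h0·(2M0+M1)/6=1883/969
seg 1: a=2, c=M1/2=-457/323, d=(M2−M1)/(6·3)=3680/8721, b=Δ1−h1·(2M1+M2)/6=-859/969
seg 2: a=-2, c=M2/2=2309/969, d=(M3−M2)/(6·1)=-1357/969, b=Δ2−h2·(2M2+M3)/6=115/57
seg 3: a=1, c=M3/2=-1762/969, d=(M4−M3)/(6·2)=3013/7752, b=Δ3−h3·(2M3+M4)/6=834/323
seg 4: a=2, c=M4/2=1991/3876, d=(M5−M4)/(6·3)=-1991/34884, b=Δ4−h4·(2M4+M5)/6=-53/1938
t_q=23/4 → seg 2, τ=3/4; S=-2+115/57·τ+2309/969·τ²+-1357/969·τ³=5431/20672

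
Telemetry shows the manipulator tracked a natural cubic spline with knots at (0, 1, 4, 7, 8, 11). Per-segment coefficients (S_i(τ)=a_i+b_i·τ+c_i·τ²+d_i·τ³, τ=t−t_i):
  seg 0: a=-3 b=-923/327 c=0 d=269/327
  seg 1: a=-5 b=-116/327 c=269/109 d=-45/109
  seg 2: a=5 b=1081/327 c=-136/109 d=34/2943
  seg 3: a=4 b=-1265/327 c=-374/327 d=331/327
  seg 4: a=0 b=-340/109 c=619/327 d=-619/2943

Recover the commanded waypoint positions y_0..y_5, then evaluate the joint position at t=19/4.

y_0=-3 y_1=-5 y_2=5 y_3=4 y_4=0 y_5=2
S(19/4) = 23657/3488

y_0 = S_0(0) = a_0 = -3
y_1 = S_1(0) = a_1 = -5
y_2 = S_2(0) = a_2 = 5
y_3 = S_3(0) = a_3 = 4
y_4 = S_4(0) = a_4 = 0
y_5 = S_4(3) = 2
t_q=19/4 is in segment 2 (τ=3/4); S_2(τ)=23657/3488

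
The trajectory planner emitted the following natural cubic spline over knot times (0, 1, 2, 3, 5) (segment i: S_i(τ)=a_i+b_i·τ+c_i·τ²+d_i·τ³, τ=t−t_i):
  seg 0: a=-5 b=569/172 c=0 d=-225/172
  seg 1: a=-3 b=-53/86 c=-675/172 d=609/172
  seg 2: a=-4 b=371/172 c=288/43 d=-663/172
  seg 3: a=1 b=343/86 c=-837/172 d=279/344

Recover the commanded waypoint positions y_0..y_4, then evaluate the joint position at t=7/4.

y_0 = S_0(0) = a_0 = -5
y_1 = S_1(0) = a_1 = -3
y_2 = S_2(0) = a_2 = -4
y_3 = S_3(0) = a_3 = 1
y_4 = S_3(2) = -4
t_q=7/4 is in segment 1 (τ=3/4); S_1(τ)=-45969/11008

y_0=-5 y_1=-3 y_2=-4 y_3=1 y_4=-4
S(7/4) = -45969/11008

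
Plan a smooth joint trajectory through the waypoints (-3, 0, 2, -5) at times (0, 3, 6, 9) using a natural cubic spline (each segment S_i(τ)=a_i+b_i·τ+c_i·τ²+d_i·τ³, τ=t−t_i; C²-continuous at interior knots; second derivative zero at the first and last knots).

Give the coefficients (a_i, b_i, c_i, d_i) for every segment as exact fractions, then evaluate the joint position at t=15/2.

  seg 0: a=-3 b=8/9 c=0 d=1/81
  seg 1: a=0 b=11/9 c=1/9 d=-8/81
  seg 2: a=2 b=-7/9 c=-7/9 d=7/81
S(15/2) = -5/8

Δ: Δ0=1, Δ1=2/3, Δ2=-7/3
row 1: diag=12, rhs=-2; c'=1/4, d'=-1/6
row 2: denom=12−3·1/4=45/4; d'=(-18−3·-1/6)/(45/4)=-14/9
back: M2=-14/9
back: M1=-1/6−1/4·-14/9=2/9
M: M0=0, M1=2/9, M2=-14/9, M3=0
seg 0: a=-3, c=M0/2=0, d=(M1−M0)/(6·3)=1/81, b=Δ0−h0·(2M0+M1)/6=8/9
seg 1: a=0, c=M1/2=1/9, d=(M2−M1)/(6·3)=-8/81, b=Δ1−h1·(2M1+M2)/6=11/9
seg 2: a=2, c=M2/2=-7/9, d=(M3−M2)/(6·3)=7/81, b=Δ2−h2·(2M2+M3)/6=-7/9
t_q=15/2 → seg 2, τ=3/2; S=2+-7/9·τ+-7/9·τ²+7/81·τ³=-5/8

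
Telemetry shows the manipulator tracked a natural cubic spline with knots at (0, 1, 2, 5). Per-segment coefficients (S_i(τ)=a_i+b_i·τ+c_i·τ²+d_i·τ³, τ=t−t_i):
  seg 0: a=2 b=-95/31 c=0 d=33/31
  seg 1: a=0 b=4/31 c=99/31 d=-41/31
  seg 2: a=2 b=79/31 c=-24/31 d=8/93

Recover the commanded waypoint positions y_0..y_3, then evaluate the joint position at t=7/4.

y_0=2 y_1=0 y_2=2 y_3=5
S(7/4) = 2649/1984

y_0 = S_0(0) = a_0 = 2
y_1 = S_1(0) = a_1 = 0
y_2 = S_2(0) = a_2 = 2
y_3 = S_2(3) = 5
t_q=7/4 is in segment 1 (τ=3/4); S_1(τ)=2649/1984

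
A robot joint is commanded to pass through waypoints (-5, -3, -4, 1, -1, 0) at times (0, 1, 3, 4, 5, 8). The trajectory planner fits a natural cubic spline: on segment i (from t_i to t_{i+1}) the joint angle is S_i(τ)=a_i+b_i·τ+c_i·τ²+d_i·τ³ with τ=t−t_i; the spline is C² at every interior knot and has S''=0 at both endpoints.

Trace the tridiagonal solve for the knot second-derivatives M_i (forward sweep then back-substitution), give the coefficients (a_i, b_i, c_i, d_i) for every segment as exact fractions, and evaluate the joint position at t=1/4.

Δ: Δ0=2, Δ1=-1/2, Δ2=5, Δ3=-2, Δ4=1/3
row 1: diag=6, rhs=-15; c'=1/3, d'=-5/2
row 2: denom=6−2·1/3=16/3; d'=(33−2·-5/2)/(16/3)=57/8
row 3: denom=4−1·3/16=61/16; d'=(-42−1·57/8)/(61/16)=-786/61
row 4: denom=8−1·16/61=472/61; d'=(14−1·-786/61)/(472/61)=205/59
back: M4=205/59
back: M3=-786/61−16/61·205/59=-814/59
back: M2=57/8−3/16·-814/59=573/59
back: M1=-5/2−1/3·573/59=-677/118
M: M0=0, M1=-677/118, M2=573/59, M3=-814/59, M4=205/59, M5=0
seg 0: a=-5, c=M0/2=0, d=(M1−M0)/(6·1)=-677/708, b=Δ0−h0·(2M0+M1)/6=2093/708
seg 1: a=-3, c=M1/2=-677/236, d=(M2−M1)/(6·2)=1823/1416, b=Δ1−h1·(2M1+M2)/6=31/354
seg 2: a=-4, c=M2/2=573/118, d=(M3−M2)/(6·1)=-1387/354, b=Δ2−h2·(2M2+M3)/6=719/177
seg 3: a=1, c=M3/2=-407/59, d=(M4−M3)/(6·1)=1019/354, b=Δ3−h3·(2M3+M4)/6=715/354
seg 4: a=-1, c=M4/2=205/118, d=(M5−M4)/(6·3)=-205/1062, b=Δ4−h4·(2M4+M5)/6=-556/177
t_q=1/4 → seg 0, τ=1/4; S=-5+2093/708·τ+0·τ²+-677/708·τ³=-64583/15104

  seg 0: a=-5 b=2093/708 c=0 d=-677/708
  seg 1: a=-3 b=31/354 c=-677/236 d=1823/1416
  seg 2: a=-4 b=719/177 c=573/118 d=-1387/354
  seg 3: a=1 b=715/354 c=-407/59 d=1019/354
  seg 4: a=-1 b=-556/177 c=205/118 d=-205/1062
S(1/4) = -64583/15104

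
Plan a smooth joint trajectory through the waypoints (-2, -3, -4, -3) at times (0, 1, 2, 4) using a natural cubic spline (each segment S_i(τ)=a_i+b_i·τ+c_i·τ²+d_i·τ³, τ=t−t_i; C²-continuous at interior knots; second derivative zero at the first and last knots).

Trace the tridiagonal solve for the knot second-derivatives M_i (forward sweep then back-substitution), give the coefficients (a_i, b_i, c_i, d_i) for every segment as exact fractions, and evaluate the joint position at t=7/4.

Δ: Δ0=-1, Δ1=-1, Δ2=1/2
row 1: diag=4, rhs=0; c'=1/4, d'=0
row 2: denom=6−1·1/4=23/4; d'=(9−1·0)/(23/4)=36/23
back: M2=36/23
back: M1=0−1/4·36/23=-9/23
M: M0=0, M1=-9/23, M2=36/23, M3=0
seg 0: a=-2, c=M0/2=0, d=(M1−M0)/(6·1)=-3/46, b=Δ0−h0·(2M0+M1)/6=-43/46
seg 1: a=-3, c=M1/2=-9/46, d=(M2−M1)/(6·1)=15/46, b=Δ1−h1·(2M1+M2)/6=-26/23
seg 2: a=-4, c=M2/2=18/23, d=(M3−M2)/(6·2)=-3/23, b=Δ2−h2·(2M2+M3)/6=-25/46
t_q=7/4 → seg 1, τ=3/4; S=-3+-26/23·τ+-9/46·τ²+15/46·τ³=-489/128

  seg 0: a=-2 b=-43/46 c=0 d=-3/46
  seg 1: a=-3 b=-26/23 c=-9/46 d=15/46
  seg 2: a=-4 b=-25/46 c=18/23 d=-3/23
S(7/4) = -489/128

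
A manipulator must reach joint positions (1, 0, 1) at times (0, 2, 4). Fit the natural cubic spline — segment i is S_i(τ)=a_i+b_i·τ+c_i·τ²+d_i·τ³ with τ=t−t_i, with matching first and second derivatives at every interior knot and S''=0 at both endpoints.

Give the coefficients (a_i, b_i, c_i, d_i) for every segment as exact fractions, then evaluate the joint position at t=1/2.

  seg 0: a=1 b=-3/4 c=0 d=1/16
  seg 1: a=0 b=0 c=3/8 d=-1/16
S(1/2) = 81/128

Δ: Δ0=-1/2, Δ1=1/2
row 1: diag=8, rhs=6; c'=1/4, d'=3/4
back: M1=3/4
M: M0=0, M1=3/4, M2=0
seg 0: a=1, c=M0/2=0, d=(M1−M0)/(6·2)=1/16, b=Δ0−h0·(2M0+M1)/6=-3/4
seg 1: a=0, c=M1/2=3/8, d=(M2−M1)/(6·2)=-1/16, b=Δ1−h1·(2M1+M2)/6=0
t_q=1/2 → seg 0, τ=1/2; S=1+-3/4·τ+0·τ²+1/16·τ³=81/128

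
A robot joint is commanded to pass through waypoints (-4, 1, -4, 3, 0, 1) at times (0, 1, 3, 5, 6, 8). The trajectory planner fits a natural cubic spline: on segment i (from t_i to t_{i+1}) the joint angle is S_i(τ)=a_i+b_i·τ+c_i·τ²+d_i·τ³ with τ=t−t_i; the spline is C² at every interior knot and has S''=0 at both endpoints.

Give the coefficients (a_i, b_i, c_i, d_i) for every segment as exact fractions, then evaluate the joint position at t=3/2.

  seg 0: a=-4 b=4745/698 c=0 d=-1255/698
  seg 1: a=1 b=490/349 c=-3765/698 d=4805/2792
  seg 2: a=-4 b=335/698 c=6885/1396 d=-4777/2792
  seg 3: a=3 b=-113/349 c=-3723/698 d=1855/698
  seg 4: a=0 b=-2107/698 c=921/349 d=-307/698
S(3/2) = 12701/22336

Δ: Δ0=5, Δ1=-5/2, Δ2=7/2, Δ3=-3, Δ4=1/2
row 1: diag=6, rhs=-45; c'=1/3, d'=-15/2
row 2: denom=8−2·1/3=22/3; d'=(36−2·-15/2)/(22/3)=153/22
row 3: denom=6−2·3/11=60/11; d'=(-39−2·153/22)/(60/11)=-97/10
row 4: denom=6−1·11/60=349/60; d'=(21−1·-97/10)/(349/60)=1842/349
back: M4=1842/349
back: M3=-97/10−11/60·1842/349=-3723/349
back: M2=153/22−3/11·-3723/349=6885/698
back: M1=-15/2−1/3·6885/698=-3765/349
M: M0=0, M1=-3765/349, M2=6885/698, M3=-3723/349, M4=1842/349, M5=0
seg 0: a=-4, c=M0/2=0, d=(M1−M0)/(6·1)=-1255/698, b=Δ0−h0·(2M0+M1)/6=4745/698
seg 1: a=1, c=M1/2=-3765/698, d=(M2−M1)/(6·2)=4805/2792, b=Δ1−h1·(2M1+M2)/6=490/349
seg 2: a=-4, c=M2/2=6885/1396, d=(M3−M2)/(6·2)=-4777/2792, b=Δ2−h2·(2M2+M3)/6=335/698
seg 3: a=3, c=M3/2=-3723/698, d=(M4−M3)/(6·1)=1855/698, b=Δ3−h3·(2M3+M4)/6=-113/349
seg 4: a=0, c=M4/2=921/349, d=(M5−M4)/(6·2)=-307/698, b=Δ4−h4·(2M4+M5)/6=-2107/698
t_q=3/2 → seg 1, τ=1/2; S=1+490/349·τ+-3765/698·τ²+4805/2792·τ³=12701/22336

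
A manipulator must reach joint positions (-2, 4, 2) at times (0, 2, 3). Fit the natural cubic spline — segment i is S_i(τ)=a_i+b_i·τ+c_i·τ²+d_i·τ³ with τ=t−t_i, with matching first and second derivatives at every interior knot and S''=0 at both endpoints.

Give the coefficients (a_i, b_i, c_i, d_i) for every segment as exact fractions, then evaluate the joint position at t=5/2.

  seg 0: a=-2 b=14/3 c=0 d=-5/12
  seg 1: a=4 b=-1/3 c=-5/2 d=5/6
S(5/2) = 53/16

Δ: Δ0=3, Δ1=-2
row 1: diag=6, rhs=-30; c'=1/6, d'=-5
back: M1=-5
M: M0=0, M1=-5, M2=0
seg 0: a=-2, c=M0/2=0, d=(M1−M0)/(6·2)=-5/12, b=Δ0−h0·(2M0+M1)/6=14/3
seg 1: a=4, c=M1/2=-5/2, d=(M2−M1)/(6·1)=5/6, b=Δ1−h1·(2M1+M2)/6=-1/3
t_q=5/2 → seg 1, τ=1/2; S=4+-1/3·τ+-5/2·τ²+5/6·τ³=53/16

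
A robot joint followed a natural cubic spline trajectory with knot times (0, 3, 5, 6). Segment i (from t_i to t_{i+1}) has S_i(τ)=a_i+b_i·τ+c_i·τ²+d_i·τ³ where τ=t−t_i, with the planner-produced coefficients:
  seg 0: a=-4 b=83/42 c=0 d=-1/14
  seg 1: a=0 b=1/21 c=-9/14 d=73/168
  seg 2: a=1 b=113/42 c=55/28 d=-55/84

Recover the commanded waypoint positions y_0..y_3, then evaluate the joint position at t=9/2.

y_0 = S_0(0) = a_0 = -4
y_1 = S_1(0) = a_1 = 0
y_2 = S_2(0) = a_2 = 1
y_3 = S_2(1) = 5
t_q=9/2 is in segment 1 (τ=3/2); S_1(τ)=41/448

y_0=-4 y_1=0 y_2=1 y_3=5
S(9/2) = 41/448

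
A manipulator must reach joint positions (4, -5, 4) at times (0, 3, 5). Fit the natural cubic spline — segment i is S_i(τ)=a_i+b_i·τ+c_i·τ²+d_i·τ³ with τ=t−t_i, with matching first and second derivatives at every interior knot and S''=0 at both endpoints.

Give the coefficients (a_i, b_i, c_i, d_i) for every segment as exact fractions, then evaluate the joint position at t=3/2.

  seg 0: a=4 b=-21/4 c=0 d=1/4
  seg 1: a=-5 b=3/2 c=9/4 d=-3/8
S(3/2) = -97/32

Δ: Δ0=-3, Δ1=9/2
row 1: diag=10, rhs=45; c'=1/5, d'=9/2
back: M1=9/2
M: M0=0, M1=9/2, M2=0
seg 0: a=4, c=M0/2=0, d=(M1−M0)/(6·3)=1/4, b=Δ0−h0·(2M0+M1)/6=-21/4
seg 1: a=-5, c=M1/2=9/4, d=(M2−M1)/(6·2)=-3/8, b=Δ1−h1·(2M1+M2)/6=3/2
t_q=3/2 → seg 0, τ=3/2; S=4+-21/4·τ+0·τ²+1/4·τ³=-97/32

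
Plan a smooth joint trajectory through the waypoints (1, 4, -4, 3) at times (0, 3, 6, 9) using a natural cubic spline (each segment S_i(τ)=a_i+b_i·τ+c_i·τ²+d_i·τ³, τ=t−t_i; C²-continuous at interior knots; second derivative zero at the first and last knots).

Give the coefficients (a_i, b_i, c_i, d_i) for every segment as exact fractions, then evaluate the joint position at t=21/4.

Δ: Δ0=1, Δ1=-8/3, Δ2=7/3
row 1: diag=12, rhs=-22; c'=1/4, d'=-11/6
row 2: denom=12−3·1/4=45/4; d'=(30−3·-11/6)/(45/4)=142/45
back: M2=142/45
back: M1=-11/6−1/4·142/45=-118/45
M: M0=0, M1=-118/45, M2=142/45, M3=0
seg 0: a=1, c=M0/2=0, d=(M1−M0)/(6·3)=-59/405, b=Δ0−h0·(2M0+M1)/6=104/45
seg 1: a=4, c=M1/2=-59/45, d=(M2−M1)/(6·3)=26/81, b=Δ1−h1·(2M1+M2)/6=-73/45
seg 2: a=-4, c=M2/2=71/45, d=(M3−M2)/(6·3)=-71/405, b=Δ2−h2·(2M2+M3)/6=-37/45
t_q=21/4 → seg 1, τ=9/4; S=4+-73/45·τ+-59/45·τ²+26/81·τ³=-421/160

  seg 0: a=1 b=104/45 c=0 d=-59/405
  seg 1: a=4 b=-73/45 c=-59/45 d=26/81
  seg 2: a=-4 b=-37/45 c=71/45 d=-71/405
S(21/4) = -421/160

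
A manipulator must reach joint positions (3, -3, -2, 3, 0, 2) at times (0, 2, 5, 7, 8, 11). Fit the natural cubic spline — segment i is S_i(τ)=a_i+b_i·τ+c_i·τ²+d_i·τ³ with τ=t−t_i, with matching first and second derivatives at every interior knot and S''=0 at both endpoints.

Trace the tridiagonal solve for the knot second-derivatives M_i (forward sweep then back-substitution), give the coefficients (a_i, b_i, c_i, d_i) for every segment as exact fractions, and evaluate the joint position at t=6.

  seg 0: a=3 b=-4536/1319 c=0 d=579/5276
  seg 1: a=-3 b=-2799/1319 c=1737/2638 d=3799/71226
  seg 2: a=-2 b=8623/2638 c=4505/3957 d=-3013/3957
  seg 3: a=3 b=-10403/7914 c=-13573/3957 d=13807/7914
  seg 4: a=0 b=-3879/1319 c=14275/7914 d=-14275/71226
S(6) = 13025/7914

Δ: Δ0=-3, Δ1=1/3, Δ2=5/2, Δ3=-3, Δ4=2/3
row 1: diag=10, rhs=20; c'=3/10, d'=2
row 2: denom=10−3·3/10=91/10; d'=(13−3·2)/(91/10)=10/13
row 3: denom=6−2·20/91=506/91; d'=(-33−2·10/13)/(506/91)=-3143/506
row 4: denom=8−1·91/506=3957/506; d'=(22−1·-3143/506)/(3957/506)=14275/3957
back: M4=14275/3957
back: M3=-3143/506−91/506·14275/3957=-27146/3957
back: M2=10/13−20/91·-27146/3957=9010/3957
back: M1=2−3/10·9010/3957=1737/1319
M: M0=0, M1=1737/1319, M2=9010/3957, M3=-27146/3957, M4=14275/3957, M5=0
seg 0: a=3, c=M0/2=0, d=(M1−M0)/(6·2)=579/5276, b=Δ0−h0·(2M0+M1)/6=-4536/1319
seg 1: a=-3, c=M1/2=1737/2638, d=(M2−M1)/(6·3)=3799/71226, b=Δ1−h1·(2M1+M2)/6=-2799/1319
seg 2: a=-2, c=M2/2=4505/3957, d=(M3−M2)/(6·2)=-3013/3957, b=Δ2−h2·(2M2+M3)/6=8623/2638
seg 3: a=3, c=M3/2=-13573/3957, d=(M4−M3)/(6·1)=13807/7914, b=Δ3−h3·(2M3+M4)/6=-10403/7914
seg 4: a=0, c=M4/2=14275/7914, d=(M5−M4)/(6·3)=-14275/71226, b=Δ4−h4·(2M4+M5)/6=-3879/1319
t_q=6 → seg 2, τ=1; S=-2+8623/2638·τ+4505/3957·τ²+-3013/3957·τ³=13025/7914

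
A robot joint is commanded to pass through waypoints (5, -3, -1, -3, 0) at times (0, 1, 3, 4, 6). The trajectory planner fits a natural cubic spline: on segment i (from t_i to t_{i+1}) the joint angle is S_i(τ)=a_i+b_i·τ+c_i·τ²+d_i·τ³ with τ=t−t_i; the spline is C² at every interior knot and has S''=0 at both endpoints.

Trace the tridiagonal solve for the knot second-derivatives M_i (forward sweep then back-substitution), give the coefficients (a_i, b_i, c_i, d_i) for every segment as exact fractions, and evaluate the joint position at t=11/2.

Δ: Δ0=-8, Δ1=1, Δ2=-2, Δ3=3/2
row 1: diag=6, rhs=54; c'=1/3, d'=9
row 2: denom=6−2·1/3=16/3; d'=(-18−2·9)/(16/3)=-27/4
row 3: denom=6−1·3/16=93/16; d'=(21−1·-27/4)/(93/16)=148/31
back: M3=148/31
back: M2=-27/4−3/16·148/31=-237/31
back: M1=9−1/3·-237/31=358/31
M: M0=0, M1=358/31, M2=-237/31, M3=148/31, M4=0
seg 0: a=5, c=M0/2=0, d=(M1−M0)/(6·1)=179/93, b=Δ0−h0·(2M0+M1)/6=-923/93
seg 1: a=-3, c=M1/2=179/31, d=(M2−M1)/(6·2)=-595/372, b=Δ1−h1·(2M1+M2)/6=-386/93
seg 2: a=-1, c=M2/2=-237/62, d=(M3−M2)/(6·1)=385/186, b=Δ2−h2·(2M2+M3)/6=-23/93
seg 3: a=-3, c=M3/2=74/31, d=(M4−M3)/(6·2)=-37/93, b=Δ3−h3·(2M3+M4)/6=-313/186
t_q=11/2 → seg 3, τ=3/2; S=-3+-313/186·τ+74/31·τ²+-37/93·τ³=-371/248

  seg 0: a=5 b=-923/93 c=0 d=179/93
  seg 1: a=-3 b=-386/93 c=179/31 d=-595/372
  seg 2: a=-1 b=-23/93 c=-237/62 d=385/186
  seg 3: a=-3 b=-313/186 c=74/31 d=-37/93
S(11/2) = -371/248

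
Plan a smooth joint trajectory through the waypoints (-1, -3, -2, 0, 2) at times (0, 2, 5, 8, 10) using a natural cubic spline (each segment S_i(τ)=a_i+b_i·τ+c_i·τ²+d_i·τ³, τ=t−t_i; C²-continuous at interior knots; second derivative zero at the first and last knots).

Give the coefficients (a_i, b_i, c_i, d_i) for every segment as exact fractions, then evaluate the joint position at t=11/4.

Δ: Δ0=-1, Δ1=1/3, Δ2=2/3, Δ3=1
row 1: diag=10, rhs=8; c'=3/10, d'=4/5
row 2: denom=12−3·3/10=111/10; d'=(2−3·4/5)/(111/10)=-4/111
row 3: denom=10−3·10/37=340/37; d'=(2−3·-4/111)/(340/37)=39/170
back: M3=39/170
back: M2=-4/111−10/37·39/170=-5/51
back: M1=4/5−3/10·-5/51=141/170
M: M0=0, M1=141/170, M2=-5/51, M3=39/170, M4=0
seg 0: a=-1, c=M0/2=0, d=(M1−M0)/(6·2)=47/680, b=Δ0−h0·(2M0+M1)/6=-217/170
seg 1: a=-3, c=M1/2=141/340, d=(M2−M1)/(6·3)=-473/9180, b=Δ1−h1·(2M1+M2)/6=-38/85
seg 2: a=-2, c=M2/2=-5/102, d=(M3−M2)/(6·3)=167/9180, b=Δ2−h2·(2M2+M3)/6=13/20
seg 3: a=0, c=M3/2=39/340, d=(M4−M3)/(6·2)=-13/680, b=Δ3−h3·(2M3+M4)/6=72/85
t_q=11/4 → seg 1, τ=3/4; S=-3+-38/85·τ+141/340·τ²+-473/9180·τ³=-67973/21760

  seg 0: a=-1 b=-217/170 c=0 d=47/680
  seg 1: a=-3 b=-38/85 c=141/340 d=-473/9180
  seg 2: a=-2 b=13/20 c=-5/102 d=167/9180
  seg 3: a=0 b=72/85 c=39/340 d=-13/680
S(11/4) = -67973/21760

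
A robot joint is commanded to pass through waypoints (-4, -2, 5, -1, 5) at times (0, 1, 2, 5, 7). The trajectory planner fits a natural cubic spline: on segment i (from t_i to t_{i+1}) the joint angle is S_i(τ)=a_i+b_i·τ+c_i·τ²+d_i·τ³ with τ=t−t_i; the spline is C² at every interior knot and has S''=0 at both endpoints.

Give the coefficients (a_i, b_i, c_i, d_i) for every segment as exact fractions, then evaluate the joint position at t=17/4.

  seg 0: a=-4 b=44/137 c=0 d=230/137
  seg 1: a=-2 b=734/137 c=690/137 d=-465/137
  seg 2: a=5 b=719/137 c=-705/137 d=374/411
  seg 3: a=-1 b=-145/137 c=417/137 d=-139/274
S(17/4) = 4919/4384

Δ: Δ0=2, Δ1=7, Δ2=-2, Δ3=3
row 1: diag=4, rhs=30; c'=1/4, d'=15/2
row 2: denom=8−1·1/4=31/4; d'=(-54−1·15/2)/(31/4)=-246/31
row 3: denom=10−3·12/31=274/31; d'=(30−3·-246/31)/(274/31)=834/137
back: M3=834/137
back: M2=-246/31−12/31·834/137=-1410/137
back: M1=15/2−1/4·-1410/137=1380/137
M: M0=0, M1=1380/137, M2=-1410/137, M3=834/137, M4=0
seg 0: a=-4, c=M0/2=0, d=(M1−M0)/(6·1)=230/137, b=Δ0−h0·(2M0+M1)/6=44/137
seg 1: a=-2, c=M1/2=690/137, d=(M2−M1)/(6·1)=-465/137, b=Δ1−h1·(2M1+M2)/6=734/137
seg 2: a=5, c=M2/2=-705/137, d=(M3−M2)/(6·3)=374/411, b=Δ2−h2·(2M2+M3)/6=719/137
seg 3: a=-1, c=M3/2=417/137, d=(M4−M3)/(6·2)=-139/274, b=Δ3−h3·(2M3+M4)/6=-145/137
t_q=17/4 → seg 2, τ=9/4; S=5+719/137·τ+-705/137·τ²+374/411·τ³=4919/4384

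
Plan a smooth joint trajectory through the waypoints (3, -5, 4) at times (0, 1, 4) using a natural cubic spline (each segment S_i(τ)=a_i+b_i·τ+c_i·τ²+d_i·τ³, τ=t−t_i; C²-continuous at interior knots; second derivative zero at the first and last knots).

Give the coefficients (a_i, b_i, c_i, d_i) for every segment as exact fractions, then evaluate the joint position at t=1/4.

  seg 0: a=3 b=-75/8 c=0 d=11/8
  seg 1: a=-5 b=-21/4 c=33/8 d=-11/24
S(1/4) = 347/512

Δ: Δ0=-8, Δ1=3
row 1: diag=8, rhs=66; c'=3/8, d'=33/4
back: M1=33/4
M: M0=0, M1=33/4, M2=0
seg 0: a=3, c=M0/2=0, d=(M1−M0)/(6·1)=11/8, b=Δ0−h0·(2M0+M1)/6=-75/8
seg 1: a=-5, c=M1/2=33/8, d=(M2−M1)/(6·3)=-11/24, b=Δ1−h1·(2M1+M2)/6=-21/4
t_q=1/4 → seg 0, τ=1/4; S=3+-75/8·τ+0·τ²+11/8·τ³=347/512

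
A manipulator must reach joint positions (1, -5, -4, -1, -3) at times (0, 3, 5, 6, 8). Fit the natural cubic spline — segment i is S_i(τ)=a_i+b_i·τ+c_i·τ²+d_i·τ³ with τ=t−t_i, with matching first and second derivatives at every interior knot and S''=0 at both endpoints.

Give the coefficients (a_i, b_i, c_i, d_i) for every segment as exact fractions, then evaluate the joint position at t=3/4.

Δ: Δ0=-2, Δ1=1/2, Δ2=3, Δ3=-1
row 1: diag=10, rhs=15; c'=1/5, d'=3/2
row 2: denom=6−2·1/5=28/5; d'=(15−2·3/2)/(28/5)=15/7
row 3: denom=6−1·5/28=163/28; d'=(-24−1·15/7)/(163/28)=-732/163
back: M3=-732/163
back: M2=15/7−5/28·-732/163=480/163
back: M1=3/2−1/5·480/163=297/326
M: M0=0, M1=297/326, M2=480/163, M3=-732/163, M4=0
seg 0: a=1, c=M0/2=0, d=(M1−M0)/(6·3)=33/652, b=Δ0−h0·(2M0+M1)/6=-1601/652
seg 1: a=-5, c=M1/2=297/652, d=(M2−M1)/(6·2)=221/1304, b=Δ1−h1·(2M1+M2)/6=-355/326
seg 2: a=-4, c=M2/2=240/163, d=(M3−M2)/(6·1)=-202/163, b=Δ2−h2·(2M2+M3)/6=451/163
seg 3: a=-1, c=M3/2=-366/163, d=(M4−M3)/(6·2)=61/163, b=Δ3−h3·(2M3+M4)/6=325/163
t_q=3/4 → seg 0, τ=3/4; S=1+-1601/652·τ+0·τ²+33/652·τ³=-34229/41728

  seg 0: a=1 b=-1601/652 c=0 d=33/652
  seg 1: a=-5 b=-355/326 c=297/652 d=221/1304
  seg 2: a=-4 b=451/163 c=240/163 d=-202/163
  seg 3: a=-1 b=325/163 c=-366/163 d=61/163
S(3/4) = -34229/41728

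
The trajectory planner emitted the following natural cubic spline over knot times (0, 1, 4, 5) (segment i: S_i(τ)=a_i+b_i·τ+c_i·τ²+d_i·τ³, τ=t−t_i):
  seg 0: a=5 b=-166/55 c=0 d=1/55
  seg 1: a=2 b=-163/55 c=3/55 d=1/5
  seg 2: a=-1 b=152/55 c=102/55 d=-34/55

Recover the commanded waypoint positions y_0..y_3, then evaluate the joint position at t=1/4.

y_0 = S_0(0) = a_0 = 5
y_1 = S_1(0) = a_1 = 2
y_2 = S_2(0) = a_2 = -1
y_3 = S_2(1) = 3
t_q=1/4 is in segment 0 (τ=1/4); S_0(τ)=2989/704

y_0=5 y_1=2 y_2=-1 y_3=3
S(1/4) = 2989/704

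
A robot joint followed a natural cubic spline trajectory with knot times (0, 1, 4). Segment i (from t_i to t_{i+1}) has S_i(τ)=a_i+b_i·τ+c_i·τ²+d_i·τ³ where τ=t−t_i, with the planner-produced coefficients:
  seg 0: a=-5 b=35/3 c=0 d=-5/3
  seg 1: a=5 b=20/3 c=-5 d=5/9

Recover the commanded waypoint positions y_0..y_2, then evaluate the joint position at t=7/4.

y_0=-5 y_1=5 y_2=-5
S(7/4) = 475/64

y_0 = S_0(0) = a_0 = -5
y_1 = S_1(0) = a_1 = 5
y_2 = S_1(3) = -5
t_q=7/4 is in segment 1 (τ=3/4); S_1(τ)=475/64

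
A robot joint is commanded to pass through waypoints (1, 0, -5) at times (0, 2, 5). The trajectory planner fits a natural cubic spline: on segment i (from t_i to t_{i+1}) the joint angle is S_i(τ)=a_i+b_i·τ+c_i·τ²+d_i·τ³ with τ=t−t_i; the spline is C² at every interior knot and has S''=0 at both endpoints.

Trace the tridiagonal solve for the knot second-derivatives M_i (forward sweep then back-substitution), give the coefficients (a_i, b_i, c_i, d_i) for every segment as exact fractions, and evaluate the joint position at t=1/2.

  seg 0: a=1 b=-4/15 c=0 d=-7/120
  seg 1: a=0 b=-29/30 c=-7/20 d=7/180
S(1/2) = 55/64

Δ: Δ0=-1/2, Δ1=-5/3
row 1: diag=10, rhs=-7; c'=3/10, d'=-7/10
back: M1=-7/10
M: M0=0, M1=-7/10, M2=0
seg 0: a=1, c=M0/2=0, d=(M1−M0)/(6·2)=-7/120, b=Δ0−h0·(2M0+M1)/6=-4/15
seg 1: a=0, c=M1/2=-7/20, d=(M2−M1)/(6·3)=7/180, b=Δ1−h1·(2M1+M2)/6=-29/30
t_q=1/2 → seg 0, τ=1/2; S=1+-4/15·τ+0·τ²+-7/120·τ³=55/64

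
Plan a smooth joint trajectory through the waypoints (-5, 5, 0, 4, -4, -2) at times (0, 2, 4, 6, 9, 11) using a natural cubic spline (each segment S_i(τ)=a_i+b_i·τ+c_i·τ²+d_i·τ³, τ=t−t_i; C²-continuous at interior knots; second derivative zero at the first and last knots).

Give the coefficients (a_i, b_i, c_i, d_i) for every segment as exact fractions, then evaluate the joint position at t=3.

Δ: Δ0=5, Δ1=-5/2, Δ2=2, Δ3=-8/3, Δ4=1
row 1: diag=8, rhs=-45; c'=1/4, d'=-45/8
row 2: denom=8−2·1/4=15/2; d'=(27−2·-45/8)/(15/2)=51/10
row 3: denom=10−2·4/15=142/15; d'=(-28−2·51/10)/(142/15)=-573/142
row 4: denom=10−3·45/142=1285/142; d'=(22−3·-573/142)/(1285/142)=4843/1285
back: M4=4843/1285
back: M3=-573/142−45/142·4843/1285=-1344/257
back: M2=51/10−4/15·-1344/257=16691/2570
back: M1=-45/8−1/4·16691/2570=-18629/2570
M: M0=0, M1=-18629/2570, M2=16691/2570, M3=-1344/257, M4=4843/1285, M5=0
seg 0: a=-5, c=M0/2=0, d=(M1−M0)/(6·2)=-18629/30840, b=Δ0−h0·(2M0+M1)/6=57179/7710
seg 1: a=5, c=M1/2=-18629/5140, d=(M2−M1)/(6·2)=883/771, b=Δ1−h1·(2M1+M2)/6=646/3855
seg 2: a=0, c=M2/2=16691/5140, d=(M3−M2)/(6·2)=-30131/30840, b=Δ2−h2·(2M2+M3)/6=-2261/3855
seg 3: a=4, c=M3/2=-672/257, d=(M4−M3)/(6·3)=11563/23130, b=Δ3−h3·(2M3+M4)/6=5231/7710
seg 4: a=-4, c=M4/2=4843/2570, d=(M5−M4)/(6·2)=-4843/15420, b=Δ4−h4·(2M4+M5)/6=-5831/3855
t_q=3 → seg 1, τ=1; S=5+646/3855·τ+-18629/5140·τ²+883/771·τ³=13819/5140

  seg 0: a=-5 b=57179/7710 c=0 d=-18629/30840
  seg 1: a=5 b=646/3855 c=-18629/5140 d=883/771
  seg 2: a=0 b=-2261/3855 c=16691/5140 d=-30131/30840
  seg 3: a=4 b=5231/7710 c=-672/257 d=11563/23130
  seg 4: a=-4 b=-5831/3855 c=4843/2570 d=-4843/15420
S(3) = 13819/5140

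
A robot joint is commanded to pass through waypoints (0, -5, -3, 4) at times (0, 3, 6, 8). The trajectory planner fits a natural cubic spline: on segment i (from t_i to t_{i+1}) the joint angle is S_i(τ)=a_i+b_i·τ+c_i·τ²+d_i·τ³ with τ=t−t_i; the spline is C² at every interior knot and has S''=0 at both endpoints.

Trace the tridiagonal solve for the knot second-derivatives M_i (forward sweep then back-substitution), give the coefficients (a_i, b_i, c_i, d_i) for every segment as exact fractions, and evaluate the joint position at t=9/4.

  seg 0: a=0 b=-153/74 c=0 d=89/1998
  seg 1: a=-5 b=-32/37 c=89/222 d=73/1998
  seg 2: a=-3 b=187/74 c=27/37 d=-9/74
S(9/4) = -19629/4736

Δ: Δ0=-5/3, Δ1=2/3, Δ2=7/2
row 1: diag=12, rhs=14; c'=1/4, d'=7/6
row 2: denom=10−3·1/4=37/4; d'=(17−3·7/6)/(37/4)=54/37
back: M2=54/37
back: M1=7/6−1/4·54/37=89/111
M: M0=0, M1=89/111, M2=54/37, M3=0
seg 0: a=0, c=M0/2=0, d=(M1−M0)/(6·3)=89/1998, b=Δ0−h0·(2M0+M1)/6=-153/74
seg 1: a=-5, c=M1/2=89/222, d=(M2−M1)/(6·3)=73/1998, b=Δ1−h1·(2M1+M2)/6=-32/37
seg 2: a=-3, c=M2/2=27/37, d=(M3−M2)/(6·2)=-9/74, b=Δ2−h2·(2M2+M3)/6=187/74
t_q=9/4 → seg 0, τ=9/4; S=0+-153/74·τ+0·τ²+89/1998·τ³=-19629/4736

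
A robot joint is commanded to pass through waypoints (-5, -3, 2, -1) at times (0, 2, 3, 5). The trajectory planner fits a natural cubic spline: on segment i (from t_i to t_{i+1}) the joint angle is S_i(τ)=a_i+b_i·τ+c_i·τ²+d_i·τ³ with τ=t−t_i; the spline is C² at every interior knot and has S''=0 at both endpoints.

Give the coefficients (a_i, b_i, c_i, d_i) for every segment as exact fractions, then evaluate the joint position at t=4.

Δ: Δ0=1, Δ1=5, Δ2=-3/2
row 1: diag=6, rhs=24; c'=1/6, d'=4
row 2: denom=6−1·1/6=35/6; d'=(-39−1·4)/(35/6)=-258/35
back: M2=-258/35
back: M1=4−1/6·-258/35=183/35
M: M0=0, M1=183/35, M2=-258/35, M3=0
seg 0: a=-5, c=M0/2=0, d=(M1−M0)/(6·2)=61/140, b=Δ0−h0·(2M0+M1)/6=-26/35
seg 1: a=-3, c=M1/2=183/70, d=(M2−M1)/(6·1)=-21/10, b=Δ1−h1·(2M1+M2)/6=157/35
seg 2: a=2, c=M2/2=-129/35, d=(M3−M2)/(6·2)=43/70, b=Δ2−h2·(2M2+M3)/6=239/70
t_q=4 → seg 2, τ=1; S=2+239/70·τ+-129/35·τ²+43/70·τ³=82/35

  seg 0: a=-5 b=-26/35 c=0 d=61/140
  seg 1: a=-3 b=157/35 c=183/70 d=-21/10
  seg 2: a=2 b=239/70 c=-129/35 d=43/70
S(4) = 82/35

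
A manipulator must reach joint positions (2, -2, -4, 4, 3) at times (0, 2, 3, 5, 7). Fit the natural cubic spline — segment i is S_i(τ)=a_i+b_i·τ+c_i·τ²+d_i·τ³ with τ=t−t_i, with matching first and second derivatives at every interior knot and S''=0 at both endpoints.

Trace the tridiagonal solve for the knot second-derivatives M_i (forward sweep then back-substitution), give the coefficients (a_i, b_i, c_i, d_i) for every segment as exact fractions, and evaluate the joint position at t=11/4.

  seg 0: a=2 b=-199/128 c=0 d=-57/512
  seg 1: a=-2 b=-185/64 c=-171/256 d=399/256
  seg 2: a=-4 b=115/256 c=513/128 d=-1143/1024
  seg 3: a=4 b=395/128 c=-1377/512 d=459/1024
S(11/4) = -63671/16384

Δ: Δ0=-2, Δ1=-2, Δ2=4, Δ3=-1/2
row 1: diag=6, rhs=0; c'=1/6, d'=0
row 2: denom=6−1·1/6=35/6; d'=(36−1·0)/(35/6)=216/35
row 3: denom=8−2·12/35=256/35; d'=(-27−2·216/35)/(256/35)=-1377/256
back: M3=-1377/256
back: M2=216/35−12/35·-1377/256=513/64
back: M1=0−1/6·513/64=-171/128
M: M0=0, M1=-171/128, M2=513/64, M3=-1377/256, M4=0
seg 0: a=2, c=M0/2=0, d=(M1−M0)/(6·2)=-57/512, b=Δ0−h0·(2M0+M1)/6=-199/128
seg 1: a=-2, c=M1/2=-171/256, d=(M2−M1)/(6·1)=399/256, b=Δ1−h1·(2M1+M2)/6=-185/64
seg 2: a=-4, c=M2/2=513/128, d=(M3−M2)/(6·2)=-1143/1024, b=Δ2−h2·(2M2+M3)/6=115/256
seg 3: a=4, c=M3/2=-1377/512, d=(M4−M3)/(6·2)=459/1024, b=Δ3−h3·(2M3+M4)/6=395/128
t_q=11/4 → seg 1, τ=3/4; S=-2+-185/64·τ+-171/256·τ²+399/256·τ³=-63671/16384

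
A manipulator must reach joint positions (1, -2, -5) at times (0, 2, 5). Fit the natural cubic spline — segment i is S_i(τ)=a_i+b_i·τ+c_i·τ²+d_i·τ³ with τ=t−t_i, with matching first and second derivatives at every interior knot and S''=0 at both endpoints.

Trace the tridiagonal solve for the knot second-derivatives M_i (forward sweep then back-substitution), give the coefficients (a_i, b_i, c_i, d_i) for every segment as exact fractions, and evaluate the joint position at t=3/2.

  seg 0: a=1 b=-8/5 c=0 d=1/40
  seg 1: a=-2 b=-13/10 c=3/20 d=-1/60
S(3/2) = -421/320

Δ: Δ0=-3/2, Δ1=-1
row 1: diag=10, rhs=3; c'=3/10, d'=3/10
back: M1=3/10
M: M0=0, M1=3/10, M2=0
seg 0: a=1, c=M0/2=0, d=(M1−M0)/(6·2)=1/40, b=Δ0−h0·(2M0+M1)/6=-8/5
seg 1: a=-2, c=M1/2=3/20, d=(M2−M1)/(6·3)=-1/60, b=Δ1−h1·(2M1+M2)/6=-13/10
t_q=3/2 → seg 0, τ=3/2; S=1+-8/5·τ+0·τ²+1/40·τ³=-421/320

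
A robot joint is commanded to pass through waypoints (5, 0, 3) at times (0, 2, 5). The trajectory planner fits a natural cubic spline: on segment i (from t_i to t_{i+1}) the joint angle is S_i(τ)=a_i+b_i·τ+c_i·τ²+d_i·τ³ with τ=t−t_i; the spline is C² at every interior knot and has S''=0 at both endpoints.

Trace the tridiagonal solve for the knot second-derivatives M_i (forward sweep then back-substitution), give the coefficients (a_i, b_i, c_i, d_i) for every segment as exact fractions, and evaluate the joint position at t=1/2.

  seg 0: a=5 b=-16/5 c=0 d=7/40
  seg 1: a=0 b=-11/10 c=21/20 d=-7/60
S(1/2) = 219/64

Δ: Δ0=-5/2, Δ1=1
row 1: diag=10, rhs=21; c'=3/10, d'=21/10
back: M1=21/10
M: M0=0, M1=21/10, M2=0
seg 0: a=5, c=M0/2=0, d=(M1−M0)/(6·2)=7/40, b=Δ0−h0·(2M0+M1)/6=-16/5
seg 1: a=0, c=M1/2=21/20, d=(M2−M1)/(6·3)=-7/60, b=Δ1−h1·(2M1+M2)/6=-11/10
t_q=1/2 → seg 0, τ=1/2; S=5+-16/5·τ+0·τ²+7/40·τ³=219/64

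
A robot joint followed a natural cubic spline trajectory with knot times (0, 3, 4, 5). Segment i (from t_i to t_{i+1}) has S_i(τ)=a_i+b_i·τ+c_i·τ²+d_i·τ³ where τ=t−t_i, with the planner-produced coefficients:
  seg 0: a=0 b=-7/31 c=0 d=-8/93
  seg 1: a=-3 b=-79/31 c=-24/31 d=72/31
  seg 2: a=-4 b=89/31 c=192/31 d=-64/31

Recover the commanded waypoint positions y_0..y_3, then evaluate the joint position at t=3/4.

y_0=0 y_1=-3 y_2=-4 y_3=3
S(3/4) = -51/248

y_0 = S_0(0) = a_0 = 0
y_1 = S_1(0) = a_1 = -3
y_2 = S_2(0) = a_2 = -4
y_3 = S_2(1) = 3
t_q=3/4 is in segment 0 (τ=3/4); S_0(τ)=-51/248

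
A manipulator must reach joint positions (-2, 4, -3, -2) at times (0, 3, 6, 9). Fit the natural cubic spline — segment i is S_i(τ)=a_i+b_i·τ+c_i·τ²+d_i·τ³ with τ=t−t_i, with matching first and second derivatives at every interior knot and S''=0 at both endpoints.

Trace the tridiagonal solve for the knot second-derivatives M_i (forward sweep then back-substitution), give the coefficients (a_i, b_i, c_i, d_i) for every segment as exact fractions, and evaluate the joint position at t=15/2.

Δ: Δ0=2, Δ1=-7/3, Δ2=1/3
row 1: diag=12, rhs=-26; c'=1/4, d'=-13/6
row 2: denom=12−3·1/4=45/4; d'=(16−3·-13/6)/(45/4)=2
back: M2=2
back: M1=-13/6−1/4·2=-8/3
M: M0=0, M1=-8/3, M2=2, M3=0
seg 0: a=-2, c=M0/2=0, d=(M1−M0)/(6·3)=-4/27, b=Δ0−h0·(2M0+M1)/6=10/3
seg 1: a=4, c=M1/2=-4/3, d=(M2−M1)/(6·3)=7/27, b=Δ1−h1·(2M1+M2)/6=-2/3
seg 2: a=-3, c=M2/2=1, d=(M3−M2)/(6·3)=-1/9, b=Δ2−h2·(2M2+M3)/6=-5/3
t_q=15/2 → seg 2, τ=3/2; S=-3+-5/3·τ+1·τ²+-1/9·τ³=-29/8

  seg 0: a=-2 b=10/3 c=0 d=-4/27
  seg 1: a=4 b=-2/3 c=-4/3 d=7/27
  seg 2: a=-3 b=-5/3 c=1 d=-1/9
S(15/2) = -29/8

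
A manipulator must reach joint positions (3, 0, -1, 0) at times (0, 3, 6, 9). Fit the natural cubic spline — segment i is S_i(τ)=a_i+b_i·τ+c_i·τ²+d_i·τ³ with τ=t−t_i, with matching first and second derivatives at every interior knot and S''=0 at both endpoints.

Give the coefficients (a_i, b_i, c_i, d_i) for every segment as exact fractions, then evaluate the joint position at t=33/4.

  seg 0: a=3 b=-17/15 c=0 d=2/135
  seg 1: a=0 b=-11/15 c=2/15 d=0
  seg 2: a=-1 b=1/15 c=2/15 d=-2/135
S(33/4) = -11/32

Δ: Δ0=-1, Δ1=-1/3, Δ2=1/3
row 1: diag=12, rhs=4; c'=1/4, d'=1/3
row 2: denom=12−3·1/4=45/4; d'=(4−3·1/3)/(45/4)=4/15
back: M2=4/15
back: M1=1/3−1/4·4/15=4/15
M: M0=0, M1=4/15, M2=4/15, M3=0
seg 0: a=3, c=M0/2=0, d=(M1−M0)/(6·3)=2/135, b=Δ0−h0·(2M0+M1)/6=-17/15
seg 1: a=0, c=M1/2=2/15, d=(M2−M1)/(6·3)=0, b=Δ1−h1·(2M1+M2)/6=-11/15
seg 2: a=-1, c=M2/2=2/15, d=(M3−M2)/(6·3)=-2/135, b=Δ2−h2·(2M2+M3)/6=1/15
t_q=33/4 → seg 2, τ=9/4; S=-1+1/15·τ+2/15·τ²+-2/135·τ³=-11/32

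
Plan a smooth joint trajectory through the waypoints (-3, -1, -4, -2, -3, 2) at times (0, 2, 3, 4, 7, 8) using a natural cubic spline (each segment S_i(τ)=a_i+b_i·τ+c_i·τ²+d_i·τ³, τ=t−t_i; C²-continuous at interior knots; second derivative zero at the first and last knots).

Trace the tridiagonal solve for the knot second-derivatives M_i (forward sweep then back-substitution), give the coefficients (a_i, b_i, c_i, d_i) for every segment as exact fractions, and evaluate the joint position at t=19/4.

Δ: Δ0=1, Δ1=-3, Δ2=2, Δ3=-1/3, Δ4=5
row 1: diag=6, rhs=-24; c'=1/6, d'=-4
row 2: denom=4−1·1/6=23/6; d'=(30−1·-4)/(23/6)=204/23
row 3: denom=8−1·6/23=178/23; d'=(-14−1·204/23)/(178/23)=-263/89
row 4: denom=8−3·69/178=1217/178; d'=(32−3·-263/89)/(1217/178)=7274/1217
back: M4=7274/1217
back: M3=-263/89−69/178·7274/1217=-6416/1217
back: M2=204/23−6/23·-6416/1217=12468/1217
back: M1=-4−1/6·12468/1217=-6946/1217
M: M0=0, M1=-6946/1217, M2=12468/1217, M3=-6416/1217, M4=7274/1217, M5=0
seg 0: a=-3, c=M0/2=0, d=(M1−M0)/(6·2)=-3473/7302, b=Δ0−h0·(2M0+M1)/6=10597/3651
seg 1: a=-1, c=M1/2=-3473/1217, d=(M2−M1)/(6·1)=9707/3651, b=Δ1−h1·(2M1+M2)/6=-10241/3651
seg 2: a=-4, c=M2/2=6234/1217, d=(M3−M2)/(6·1)=-9442/3651, b=Δ2−h2·(2M2+M3)/6=-1958/3651
seg 3: a=-2, c=M3/2=-3208/1217, d=(M4−M3)/(6·3)=6845/10953, b=Δ3−h3·(2M3+M4)/6=7120/3651
seg 4: a=-3, c=M4/2=3637/1217, d=(M5−M4)/(6·1)=-3637/3651, b=Δ4−h4·(2M4+M5)/6=10981/3651
t_q=19/4 → seg 3, τ=3/4; S=-2+7120/3651·τ+-3208/1217·τ²+6845/10953·τ³=-136809/77888

  seg 0: a=-3 b=10597/3651 c=0 d=-3473/7302
  seg 1: a=-1 b=-10241/3651 c=-3473/1217 d=9707/3651
  seg 2: a=-4 b=-1958/3651 c=6234/1217 d=-9442/3651
  seg 3: a=-2 b=7120/3651 c=-3208/1217 d=6845/10953
  seg 4: a=-3 b=10981/3651 c=3637/1217 d=-3637/3651
S(19/4) = -136809/77888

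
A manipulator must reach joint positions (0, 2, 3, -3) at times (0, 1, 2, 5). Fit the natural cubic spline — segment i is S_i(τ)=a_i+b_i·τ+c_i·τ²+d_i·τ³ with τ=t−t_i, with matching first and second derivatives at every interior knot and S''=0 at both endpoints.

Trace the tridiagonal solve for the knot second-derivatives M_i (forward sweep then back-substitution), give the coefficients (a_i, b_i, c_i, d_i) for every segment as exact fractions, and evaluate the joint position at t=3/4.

Δ: Δ0=2, Δ1=1, Δ2=-2
row 1: diag=4, rhs=-6; c'=1/4, d'=-3/2
row 2: denom=8−1·1/4=31/4; d'=(-18−1·-3/2)/(31/4)=-66/31
back: M2=-66/31
back: M1=-3/2−1/4·-66/31=-30/31
M: M0=0, M1=-30/31, M2=-66/31, M3=0
seg 0: a=0, c=M0/2=0, d=(M1−M0)/(6·1)=-5/31, b=Δ0−h0·(2M0+M1)/6=67/31
seg 1: a=2, c=M1/2=-15/31, d=(M2−M1)/(6·1)=-6/31, b=Δ1−h1·(2M1+M2)/6=52/31
seg 2: a=3, c=M2/2=-33/31, d=(M3−M2)/(6·3)=11/93, b=Δ2−h2·(2M2+M3)/6=4/31
t_q=3/4 → seg 0, τ=3/4; S=0+67/31·τ+0·τ²+-5/31·τ³=3081/1984

  seg 0: a=0 b=67/31 c=0 d=-5/31
  seg 1: a=2 b=52/31 c=-15/31 d=-6/31
  seg 2: a=3 b=4/31 c=-33/31 d=11/93
S(3/4) = 3081/1984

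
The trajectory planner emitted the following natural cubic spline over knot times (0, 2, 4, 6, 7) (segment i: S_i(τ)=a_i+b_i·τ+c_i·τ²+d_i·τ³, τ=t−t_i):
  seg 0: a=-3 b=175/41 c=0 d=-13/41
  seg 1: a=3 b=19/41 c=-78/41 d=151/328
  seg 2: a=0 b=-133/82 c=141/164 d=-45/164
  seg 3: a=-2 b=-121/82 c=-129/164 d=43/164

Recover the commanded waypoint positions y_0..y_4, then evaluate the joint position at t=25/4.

y_0=-3 y_1=3 y_2=0 y_3=-2 y_4=-4
S(25/4) = -25337/10496

y_0 = S_0(0) = a_0 = -3
y_1 = S_1(0) = a_1 = 3
y_2 = S_2(0) = a_2 = 0
y_3 = S_3(0) = a_3 = -2
y_4 = S_3(1) = -4
t_q=25/4 is in segment 3 (τ=1/4); S_3(τ)=-25337/10496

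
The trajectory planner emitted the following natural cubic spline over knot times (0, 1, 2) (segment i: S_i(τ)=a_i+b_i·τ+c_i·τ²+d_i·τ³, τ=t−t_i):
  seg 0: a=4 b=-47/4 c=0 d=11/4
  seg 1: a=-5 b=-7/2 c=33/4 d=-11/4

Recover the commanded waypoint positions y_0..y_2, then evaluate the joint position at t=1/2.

y_0=4 y_1=-5 y_2=-3
S(1/2) = -49/32

y_0 = S_0(0) = a_0 = 4
y_1 = S_1(0) = a_1 = -5
y_2 = S_1(1) = -3
t_q=1/2 is in segment 0 (τ=1/2); S_0(τ)=-49/32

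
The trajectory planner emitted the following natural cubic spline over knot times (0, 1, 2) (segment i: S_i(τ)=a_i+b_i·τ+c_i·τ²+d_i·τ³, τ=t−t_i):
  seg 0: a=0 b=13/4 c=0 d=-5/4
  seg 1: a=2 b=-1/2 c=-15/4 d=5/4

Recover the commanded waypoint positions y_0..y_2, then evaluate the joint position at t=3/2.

y_0=0 y_1=2 y_2=-1
S(3/2) = 31/32

y_0 = S_0(0) = a_0 = 0
y_1 = S_1(0) = a_1 = 2
y_2 = S_1(1) = -1
t_q=3/2 is in segment 1 (τ=1/2); S_1(τ)=31/32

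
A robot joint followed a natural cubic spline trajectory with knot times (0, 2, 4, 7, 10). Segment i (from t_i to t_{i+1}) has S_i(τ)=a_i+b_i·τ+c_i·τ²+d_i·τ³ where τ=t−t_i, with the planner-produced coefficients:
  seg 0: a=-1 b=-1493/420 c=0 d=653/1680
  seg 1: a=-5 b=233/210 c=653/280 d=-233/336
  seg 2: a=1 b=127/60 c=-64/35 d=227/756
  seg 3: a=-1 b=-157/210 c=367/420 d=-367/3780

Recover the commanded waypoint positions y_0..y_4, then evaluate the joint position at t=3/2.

y_0 = S_0(0) = a_0 = -1
y_1 = S_1(0) = a_1 = -5
y_2 = S_2(0) = a_2 = 1
y_3 = S_3(0) = a_3 = -1
y_4 = S_3(3) = 2
t_q=3/2 is in segment 0 (τ=3/2); S_0(τ)=-3213/640

y_0=-1 y_1=-5 y_2=1 y_3=-1 y_4=2
S(3/2) = -3213/640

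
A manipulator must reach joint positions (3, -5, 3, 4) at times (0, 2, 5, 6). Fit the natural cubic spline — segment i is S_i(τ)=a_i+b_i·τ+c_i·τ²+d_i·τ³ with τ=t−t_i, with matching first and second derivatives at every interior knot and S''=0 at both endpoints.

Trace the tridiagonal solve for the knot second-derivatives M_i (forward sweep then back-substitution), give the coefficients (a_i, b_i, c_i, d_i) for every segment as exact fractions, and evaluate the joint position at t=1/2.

  seg 0: a=3 b=-1202/213 c=0 d=175/426
  seg 1: a=-5 b=-152/213 c=175/71 d=-95/213
  seg 2: a=3 b=433/213 c=-110/71 d=110/213
S(1/2) = 261/1136

Δ: Δ0=-4, Δ1=8/3, Δ2=1
row 1: diag=10, rhs=40; c'=3/10, d'=4
row 2: denom=8−3·3/10=71/10; d'=(-10−3·4)/(71/10)=-220/71
back: M2=-220/71
back: M1=4−3/10·-220/71=350/71
M: M0=0, M1=350/71, M2=-220/71, M3=0
seg 0: a=3, c=M0/2=0, d=(M1−M0)/(6·2)=175/426, b=Δ0−h0·(2M0+M1)/6=-1202/213
seg 1: a=-5, c=M1/2=175/71, d=(M2−M1)/(6·3)=-95/213, b=Δ1−h1·(2M1+M2)/6=-152/213
seg 2: a=3, c=M2/2=-110/71, d=(M3−M2)/(6·1)=110/213, b=Δ2−h2·(2M2+M3)/6=433/213
t_q=1/2 → seg 0, τ=1/2; S=3+-1202/213·τ+0·τ²+175/426·τ³=261/1136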